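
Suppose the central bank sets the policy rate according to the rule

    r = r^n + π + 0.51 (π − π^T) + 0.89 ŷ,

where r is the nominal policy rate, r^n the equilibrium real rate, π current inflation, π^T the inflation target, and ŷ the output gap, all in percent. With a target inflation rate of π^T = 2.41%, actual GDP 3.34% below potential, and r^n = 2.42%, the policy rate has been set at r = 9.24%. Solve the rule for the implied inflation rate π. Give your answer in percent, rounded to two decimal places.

Output 3.34% below potential → ŷ = -3.34.
Collecting π: r = r^n + (1 + 0.51) π − 0.51 π^T + 0.89 ŷ
1.51 π = 9.24 − 2.42 + 0.51 × 2.41 − 0.89 × (-3.34) = 11.0217
π = 11.0217 / 1.51 = 7.30

7.30%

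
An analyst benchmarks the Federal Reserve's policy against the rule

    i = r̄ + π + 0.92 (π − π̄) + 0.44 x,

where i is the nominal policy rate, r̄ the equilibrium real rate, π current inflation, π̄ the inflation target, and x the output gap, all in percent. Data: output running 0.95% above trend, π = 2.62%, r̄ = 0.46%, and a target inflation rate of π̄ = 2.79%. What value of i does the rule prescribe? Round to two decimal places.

3.34%

Output 0.95% above potential → x = 0.95.
i = 0.46 + 2.62 + 0.92 × (2.62 − 2.79) + 0.44 × 0.95
   = 0.46 + 2.62 − 0.1564 + 0.418 = 3.34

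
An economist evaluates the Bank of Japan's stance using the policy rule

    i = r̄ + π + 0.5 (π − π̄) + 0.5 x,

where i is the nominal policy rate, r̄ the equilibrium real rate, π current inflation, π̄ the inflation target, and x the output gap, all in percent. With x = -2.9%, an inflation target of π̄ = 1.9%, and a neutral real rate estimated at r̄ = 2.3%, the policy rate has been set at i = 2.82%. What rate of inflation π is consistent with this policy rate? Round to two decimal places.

1.95%

Collecting π: i = r̄ + (1 + 0.5) π − 0.5 π̄ + 0.5 x
1.5 π = 2.82 − 2.3 + 0.5 × 1.9 − 0.5 × (-2.9) = 2.92
π = 2.92 / 1.5 = 1.95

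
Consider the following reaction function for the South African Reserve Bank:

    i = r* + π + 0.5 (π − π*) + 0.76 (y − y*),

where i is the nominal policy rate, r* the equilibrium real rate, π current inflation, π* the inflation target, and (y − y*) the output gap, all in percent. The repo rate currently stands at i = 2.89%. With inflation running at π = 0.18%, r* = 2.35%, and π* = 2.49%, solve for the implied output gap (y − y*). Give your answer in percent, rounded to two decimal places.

1.99%

0.76 (y − y*) = 2.89 − 2.35 − 0.18 − 0.5 × (0.18 − 2.49) = 1.515
(y − y*) = 1.515 / 0.76 = 1.99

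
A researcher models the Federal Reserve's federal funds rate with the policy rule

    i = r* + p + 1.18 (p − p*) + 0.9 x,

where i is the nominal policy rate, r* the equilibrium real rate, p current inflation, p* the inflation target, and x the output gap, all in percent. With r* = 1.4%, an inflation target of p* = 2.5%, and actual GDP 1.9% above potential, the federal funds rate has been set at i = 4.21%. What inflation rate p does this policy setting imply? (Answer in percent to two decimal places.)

Output 1.9% above potential → x = 1.9.
Collecting p: i = r* + (1 + 1.18) p − 1.18 p* + 0.9 x
2.18 p = 4.21 − 1.4 + 1.18 × 2.5 − 0.9 × 1.9 = 4.05
p = 4.05 / 2.18 = 1.86

1.86%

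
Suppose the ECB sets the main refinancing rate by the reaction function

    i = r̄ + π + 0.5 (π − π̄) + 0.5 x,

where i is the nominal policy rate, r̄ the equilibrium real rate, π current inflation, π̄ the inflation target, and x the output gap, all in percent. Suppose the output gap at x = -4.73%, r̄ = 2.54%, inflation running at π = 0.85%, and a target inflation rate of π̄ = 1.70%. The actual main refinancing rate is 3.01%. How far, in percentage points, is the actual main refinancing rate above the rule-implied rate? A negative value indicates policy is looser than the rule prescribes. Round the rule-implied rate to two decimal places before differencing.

i = 2.54 + 0.85 + 0.5 × (0.85 − 1.70) + 0.5 × (-4.73)
   = 2.54 + 0.85 − 0.425 − 2.365 = 0.60
Deviation = 3.01 − 0.60 = 2.41 pp.

2.41 pp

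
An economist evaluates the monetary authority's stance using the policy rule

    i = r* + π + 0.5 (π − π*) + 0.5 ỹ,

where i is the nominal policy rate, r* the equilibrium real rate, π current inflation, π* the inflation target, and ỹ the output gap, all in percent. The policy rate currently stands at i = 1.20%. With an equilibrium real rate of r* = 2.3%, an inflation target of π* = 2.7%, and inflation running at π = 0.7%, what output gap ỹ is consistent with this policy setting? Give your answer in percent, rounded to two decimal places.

0.5 ỹ = 1.20 − 2.3 − 0.7 − 0.5 × (0.7 − 2.7) = -0.8
ỹ = -0.8 / 0.5 = -1.60

-1.60%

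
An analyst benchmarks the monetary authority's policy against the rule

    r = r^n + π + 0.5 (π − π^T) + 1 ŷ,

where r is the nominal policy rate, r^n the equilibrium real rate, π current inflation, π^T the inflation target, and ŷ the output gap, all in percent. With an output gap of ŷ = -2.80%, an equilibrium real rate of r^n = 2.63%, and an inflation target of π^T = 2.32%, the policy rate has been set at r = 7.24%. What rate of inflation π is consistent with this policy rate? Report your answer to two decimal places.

5.71%

Collecting π: r = r^n + (1 + 0.5) π − 0.5 π^T + 1 ŷ
1.5 π = 7.24 − 2.63 + 0.5 × 2.32 − 1 × (-2.80) = 8.57
π = 8.57 / 1.5 = 5.71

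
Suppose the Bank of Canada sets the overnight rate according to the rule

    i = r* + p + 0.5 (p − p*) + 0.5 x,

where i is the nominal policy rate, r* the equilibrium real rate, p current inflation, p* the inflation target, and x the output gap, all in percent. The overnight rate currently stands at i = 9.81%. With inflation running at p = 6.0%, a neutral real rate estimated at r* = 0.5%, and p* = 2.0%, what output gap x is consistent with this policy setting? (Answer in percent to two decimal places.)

2.62%

0.5 x = 9.81 − 0.5 − 6.0 − 0.5 × (6.0 − 2.0) = 1.31
x = 1.31 / 0.5 = 2.62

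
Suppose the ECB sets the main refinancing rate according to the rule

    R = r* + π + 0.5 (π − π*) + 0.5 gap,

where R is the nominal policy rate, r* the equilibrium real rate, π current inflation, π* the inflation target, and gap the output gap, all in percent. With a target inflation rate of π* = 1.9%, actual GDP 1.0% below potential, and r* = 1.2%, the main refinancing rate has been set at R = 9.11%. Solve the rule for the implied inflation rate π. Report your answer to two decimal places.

Output 1.0% below potential → gap = -1.0.
Collecting π: R = r* + (1 + 0.5) π − 0.5 π* + 0.5 gap
1.5 π = 9.11 − 1.2 + 0.5 × 1.9 − 0.5 × (-1.0) = 9.36
π = 9.36 / 1.5 = 6.24

6.24%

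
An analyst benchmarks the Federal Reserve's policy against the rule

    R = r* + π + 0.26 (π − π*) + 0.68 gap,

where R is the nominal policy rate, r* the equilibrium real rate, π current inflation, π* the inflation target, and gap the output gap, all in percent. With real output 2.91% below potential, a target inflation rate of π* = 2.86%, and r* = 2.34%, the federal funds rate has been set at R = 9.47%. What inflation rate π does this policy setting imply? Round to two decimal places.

7.82%

Output 2.91% below potential → gap = -2.91.
Collecting π: R = r* + (1 + 0.26) π − 0.26 π* + 0.68 gap
1.26 π = 9.47 − 2.34 + 0.26 × 2.86 − 0.68 × (-2.91) = 9.8524
π = 9.8524 / 1.26 = 7.82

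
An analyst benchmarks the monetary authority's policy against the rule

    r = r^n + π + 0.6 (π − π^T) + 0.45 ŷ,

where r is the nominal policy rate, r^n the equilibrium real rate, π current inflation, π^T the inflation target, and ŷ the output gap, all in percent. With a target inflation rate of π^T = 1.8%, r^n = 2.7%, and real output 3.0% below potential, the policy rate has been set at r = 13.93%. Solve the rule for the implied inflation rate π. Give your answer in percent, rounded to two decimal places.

8.54%

Output 3.0% below potential → ŷ = -3.0.
Collecting π: r = r^n + (1 + 0.6) π − 0.6 π^T + 0.45 ŷ
1.6 π = 13.93 − 2.7 + 0.6 × 1.8 − 0.45 × (-3.0) = 13.66
π = 13.66 / 1.6 = 8.54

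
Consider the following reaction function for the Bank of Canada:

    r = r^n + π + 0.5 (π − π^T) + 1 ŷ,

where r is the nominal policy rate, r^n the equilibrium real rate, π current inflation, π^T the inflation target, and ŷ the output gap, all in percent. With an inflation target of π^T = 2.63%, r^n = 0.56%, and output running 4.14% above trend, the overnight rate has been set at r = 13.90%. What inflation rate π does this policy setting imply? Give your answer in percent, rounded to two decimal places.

7.01%

Output 4.14% above potential → ŷ = 4.14.
Collecting π: r = r^n + (1 + 0.5) π − 0.5 π^T + 1 ŷ
1.5 π = 13.90 − 0.56 + 0.5 × 2.63 − 1 × 4.14 = 10.515
π = 10.515 / 1.5 = 7.01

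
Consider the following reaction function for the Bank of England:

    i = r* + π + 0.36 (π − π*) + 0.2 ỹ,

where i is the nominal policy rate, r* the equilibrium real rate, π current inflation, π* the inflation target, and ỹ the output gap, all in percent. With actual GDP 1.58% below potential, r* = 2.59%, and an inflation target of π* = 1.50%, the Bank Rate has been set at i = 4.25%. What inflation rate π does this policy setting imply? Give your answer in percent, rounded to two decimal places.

Output 1.58% below potential → ỹ = -1.58.
Collecting π: i = r* + (1 + 0.36) π − 0.36 π* + 0.2 ỹ
1.36 π = 4.25 − 2.59 + 0.36 × 1.50 − 0.2 × (-1.58) = 2.516
π = 2.516 / 1.36 = 1.85

1.85%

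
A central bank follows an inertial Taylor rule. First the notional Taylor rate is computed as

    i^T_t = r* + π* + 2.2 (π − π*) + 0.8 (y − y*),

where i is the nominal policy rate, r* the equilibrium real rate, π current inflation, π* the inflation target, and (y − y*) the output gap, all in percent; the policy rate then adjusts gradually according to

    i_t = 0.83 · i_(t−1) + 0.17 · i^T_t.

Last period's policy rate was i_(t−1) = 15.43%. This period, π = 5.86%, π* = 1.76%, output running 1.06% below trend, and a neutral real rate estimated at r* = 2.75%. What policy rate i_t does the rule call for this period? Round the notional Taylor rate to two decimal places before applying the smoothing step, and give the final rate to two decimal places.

Output 1.06% below potential → (y − y*) = -1.06.
i^T_t = 2.75 + 1.76 + 2.2 × (5.86 − 1.76) + 0.8 × (-1.06)
   = 2.75 + 1.76 + 9.02 − 0.848 = 12.68
i_t = 0.83 × 15.43 + 0.17 × 12.68 = 12.8069 + 2.1556 = 14.96

14.96%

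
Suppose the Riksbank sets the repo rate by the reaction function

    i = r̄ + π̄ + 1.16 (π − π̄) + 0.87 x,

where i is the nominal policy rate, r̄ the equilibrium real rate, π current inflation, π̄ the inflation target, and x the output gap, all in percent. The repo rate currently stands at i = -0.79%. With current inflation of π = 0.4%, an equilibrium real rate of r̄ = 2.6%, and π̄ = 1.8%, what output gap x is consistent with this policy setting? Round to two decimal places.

0.87 x = -0.79 − 2.6 − 1.8 − 1.16 × (0.4 − 1.8) = -3.566
x = -3.566 / 0.87 = -4.10

-4.10%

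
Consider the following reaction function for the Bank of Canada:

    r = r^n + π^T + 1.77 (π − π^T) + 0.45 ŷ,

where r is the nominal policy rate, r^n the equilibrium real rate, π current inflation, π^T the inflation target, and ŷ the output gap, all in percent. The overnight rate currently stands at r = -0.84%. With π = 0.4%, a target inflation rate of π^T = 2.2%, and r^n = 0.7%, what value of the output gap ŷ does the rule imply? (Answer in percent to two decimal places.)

0.45 ŷ = -0.84 − 0.7 − 2.2 − 1.77 × (0.4 − 2.2) = -0.554
ŷ = -0.554 / 0.45 = -1.23

-1.23%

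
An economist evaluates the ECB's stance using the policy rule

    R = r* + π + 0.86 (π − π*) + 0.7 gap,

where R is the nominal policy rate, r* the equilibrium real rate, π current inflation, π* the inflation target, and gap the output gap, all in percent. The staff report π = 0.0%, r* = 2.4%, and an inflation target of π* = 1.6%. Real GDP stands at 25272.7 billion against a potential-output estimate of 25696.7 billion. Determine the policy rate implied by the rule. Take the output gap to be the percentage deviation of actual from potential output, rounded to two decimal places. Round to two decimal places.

-0.13%

Output gap = 100 × (25272.7 − 25696.7) / 25696.7 = -1.65%.
R = 2.40 + 0.00 + 0.86 × (0.00 − 1.60) + 0.7 × (-1.65)
   = 2.40 + 0 − 1.376 − 1.155 = -0.13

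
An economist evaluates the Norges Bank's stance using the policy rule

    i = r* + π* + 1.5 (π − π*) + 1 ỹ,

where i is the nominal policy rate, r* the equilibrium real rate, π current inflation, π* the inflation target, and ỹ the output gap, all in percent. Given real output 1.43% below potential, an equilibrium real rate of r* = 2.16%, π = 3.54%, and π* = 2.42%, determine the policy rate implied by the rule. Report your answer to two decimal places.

4.83%

Output 1.43% below potential → ỹ = -1.43.
i = 2.16 + 2.42 + 1.5 × (3.54 − 2.42) + 1 × (-1.43)
   = 2.16 + 2.42 + 1.68 − 1.43 = 4.83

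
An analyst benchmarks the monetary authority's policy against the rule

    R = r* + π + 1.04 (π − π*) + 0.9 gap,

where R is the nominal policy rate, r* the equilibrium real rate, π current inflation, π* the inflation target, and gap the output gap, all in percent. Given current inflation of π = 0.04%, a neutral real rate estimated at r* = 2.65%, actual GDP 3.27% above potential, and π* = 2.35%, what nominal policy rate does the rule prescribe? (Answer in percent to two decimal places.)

3.23%

Output 3.27% above potential → gap = 3.27.
R = 2.65 + 0.04 + 1.04 × (0.04 − 2.35) + 0.9 × 3.27
   = 2.65 + 0.04 − 2.4024 + 2.943 = 3.23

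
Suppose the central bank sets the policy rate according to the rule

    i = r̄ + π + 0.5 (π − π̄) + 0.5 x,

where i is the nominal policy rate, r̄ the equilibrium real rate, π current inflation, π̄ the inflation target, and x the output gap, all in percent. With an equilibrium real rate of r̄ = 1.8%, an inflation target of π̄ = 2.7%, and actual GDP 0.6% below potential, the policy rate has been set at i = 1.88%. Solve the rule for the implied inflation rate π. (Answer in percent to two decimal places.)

Output 0.6% below potential → x = -0.6.
Collecting π: i = r̄ + (1 + 0.5) π − 0.5 π̄ + 0.5 x
1.5 π = 1.88 − 1.8 + 0.5 × 2.7 − 0.5 × (-0.6) = 1.73
π = 1.73 / 1.5 = 1.15

1.15%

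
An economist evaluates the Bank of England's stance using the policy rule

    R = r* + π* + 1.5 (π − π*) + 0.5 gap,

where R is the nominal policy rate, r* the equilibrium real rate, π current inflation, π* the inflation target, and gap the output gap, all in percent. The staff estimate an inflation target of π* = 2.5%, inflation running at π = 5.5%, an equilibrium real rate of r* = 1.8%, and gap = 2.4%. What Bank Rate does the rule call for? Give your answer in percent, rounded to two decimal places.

R = 1.8 + 2.5 + 1.5 × (5.5 − 2.5) + 0.5 × 2.4
   = 1.8 + 2.5 + 4.5 + 1.2 = 10.00

10.00%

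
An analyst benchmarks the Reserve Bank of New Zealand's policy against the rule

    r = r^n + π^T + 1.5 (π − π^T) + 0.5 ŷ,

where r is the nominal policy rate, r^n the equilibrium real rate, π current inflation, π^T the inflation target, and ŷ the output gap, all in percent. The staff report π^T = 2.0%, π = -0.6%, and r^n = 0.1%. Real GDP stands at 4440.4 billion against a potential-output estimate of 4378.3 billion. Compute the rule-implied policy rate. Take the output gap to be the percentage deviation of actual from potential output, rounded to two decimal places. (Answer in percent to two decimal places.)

Output gap = 100 × (4440.4 − 4378.3) / 4378.3 = 1.42%.
r = 0.10 + 2.00 + 1.5 × (-0.60 − 2.00) + 0.5 × 1.42
   = 0.10 + 2 − 3.9 + 0.71 = -1.09

-1.09%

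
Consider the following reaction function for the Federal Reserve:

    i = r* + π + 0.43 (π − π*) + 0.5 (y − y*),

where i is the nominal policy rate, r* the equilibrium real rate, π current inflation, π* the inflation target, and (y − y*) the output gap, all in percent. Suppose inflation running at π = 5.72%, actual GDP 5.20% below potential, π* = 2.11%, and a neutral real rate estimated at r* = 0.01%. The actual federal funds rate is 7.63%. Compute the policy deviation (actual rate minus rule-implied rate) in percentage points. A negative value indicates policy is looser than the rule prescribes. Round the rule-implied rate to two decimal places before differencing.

Output 5.20% below potential → (y − y*) = -5.20.
i = 0.01 + 5.72 + 0.43 × (5.72 − 2.11) + 0.5 × (-5.20)
   = 0.01 + 5.72 + 1.5523 − 2.6 = 4.68
Deviation = 7.63 − 4.68 = 2.95 pp.

2.95 pp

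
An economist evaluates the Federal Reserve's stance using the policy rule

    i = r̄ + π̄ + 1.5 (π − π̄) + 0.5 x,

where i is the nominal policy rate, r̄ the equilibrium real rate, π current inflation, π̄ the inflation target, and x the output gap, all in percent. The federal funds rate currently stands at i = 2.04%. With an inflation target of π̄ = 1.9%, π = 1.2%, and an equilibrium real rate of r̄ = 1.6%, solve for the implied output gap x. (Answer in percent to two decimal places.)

-0.82%

0.5 x = 2.04 − 1.6 − 1.9 − 1.5 × (1.2 − 1.9) = -0.41
x = -0.41 / 0.5 = -0.82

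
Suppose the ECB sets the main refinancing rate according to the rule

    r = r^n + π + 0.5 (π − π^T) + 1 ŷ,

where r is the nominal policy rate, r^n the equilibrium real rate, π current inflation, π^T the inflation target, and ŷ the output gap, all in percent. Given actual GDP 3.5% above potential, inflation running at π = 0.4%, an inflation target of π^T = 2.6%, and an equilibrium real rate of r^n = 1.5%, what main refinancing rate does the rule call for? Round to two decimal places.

4.30%

Output 3.5% above potential → ŷ = 3.5.
r = 1.5 + 0.4 + 0.5 × (0.4 − 2.6) + 1 × 3.5
   = 1.5 + 0.4 − 1.1 + 3.5 = 4.30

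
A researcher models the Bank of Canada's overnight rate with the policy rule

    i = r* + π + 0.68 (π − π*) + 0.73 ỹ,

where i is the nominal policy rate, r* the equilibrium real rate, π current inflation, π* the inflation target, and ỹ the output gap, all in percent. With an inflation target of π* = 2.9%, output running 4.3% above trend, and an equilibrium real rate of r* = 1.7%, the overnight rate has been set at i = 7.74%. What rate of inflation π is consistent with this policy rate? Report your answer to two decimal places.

2.90%

Output 4.3% above potential → ỹ = 4.3.
Collecting π: i = r* + (1 + 0.68) π − 0.68 π* + 0.73 ỹ
1.68 π = 7.74 − 1.7 + 0.68 × 2.9 − 0.73 × 4.3 = 4.873
π = 4.873 / 1.68 = 2.90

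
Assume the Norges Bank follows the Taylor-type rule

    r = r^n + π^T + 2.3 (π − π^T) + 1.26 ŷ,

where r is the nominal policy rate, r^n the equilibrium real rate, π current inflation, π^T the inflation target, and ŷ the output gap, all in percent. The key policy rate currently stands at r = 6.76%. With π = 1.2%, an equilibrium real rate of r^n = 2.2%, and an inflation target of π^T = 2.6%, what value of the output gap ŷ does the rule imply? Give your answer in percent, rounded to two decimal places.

4.11%

1.26 ŷ = 6.76 − 2.2 − 2.6 − 2.3 × (1.2 − 2.6) = 5.18
ŷ = 5.18 / 1.26 = 4.11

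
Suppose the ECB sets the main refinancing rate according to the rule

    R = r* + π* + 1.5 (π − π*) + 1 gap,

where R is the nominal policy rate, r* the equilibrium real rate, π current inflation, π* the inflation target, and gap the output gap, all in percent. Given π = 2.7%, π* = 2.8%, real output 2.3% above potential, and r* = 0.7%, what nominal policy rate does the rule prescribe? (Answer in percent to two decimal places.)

Output 2.3% above potential → gap = 2.3.
R = 0.7 + 2.8 + 1.5 × (2.7 − 2.8) + 1 × 2.3
   = 0.7 + 2.8 − 0.15 + 2.3 = 5.65

5.65%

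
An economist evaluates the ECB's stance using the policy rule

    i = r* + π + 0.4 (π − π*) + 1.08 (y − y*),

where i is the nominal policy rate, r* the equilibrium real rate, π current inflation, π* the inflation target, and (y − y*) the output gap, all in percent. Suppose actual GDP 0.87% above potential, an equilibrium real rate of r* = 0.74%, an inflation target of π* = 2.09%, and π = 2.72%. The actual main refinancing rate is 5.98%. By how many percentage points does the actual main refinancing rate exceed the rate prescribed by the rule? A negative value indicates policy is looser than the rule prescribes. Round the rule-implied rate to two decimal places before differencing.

1.33 pp

Output 0.87% above potential → (y − y*) = 0.87.
i = 0.74 + 2.72 + 0.4 × (2.72 − 2.09) + 1.08 × 0.87
   = 0.74 + 2.72 + 0.252 + 0.9396 = 4.65
Deviation = 5.98 − 4.65 = 1.33 pp.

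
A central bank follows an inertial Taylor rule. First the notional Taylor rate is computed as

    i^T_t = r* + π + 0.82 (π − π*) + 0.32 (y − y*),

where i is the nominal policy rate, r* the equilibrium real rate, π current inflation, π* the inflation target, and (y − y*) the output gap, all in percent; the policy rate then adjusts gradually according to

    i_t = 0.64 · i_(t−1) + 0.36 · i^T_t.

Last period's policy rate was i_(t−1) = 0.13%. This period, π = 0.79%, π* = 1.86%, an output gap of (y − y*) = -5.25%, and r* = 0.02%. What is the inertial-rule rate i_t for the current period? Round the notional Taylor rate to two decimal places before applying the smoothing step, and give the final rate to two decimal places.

-0.55%

i^T_t = 0.02 + 0.79 + 0.82 × (0.79 − 1.86) + 0.32 × (-5.25)
   = 0.02 + 0.79 − 0.8774 − 1.68 = -1.75
i_t = 0.64 × 0.13 + 0.36 × (-1.75) = 0.0832 − 0.63 = -0.55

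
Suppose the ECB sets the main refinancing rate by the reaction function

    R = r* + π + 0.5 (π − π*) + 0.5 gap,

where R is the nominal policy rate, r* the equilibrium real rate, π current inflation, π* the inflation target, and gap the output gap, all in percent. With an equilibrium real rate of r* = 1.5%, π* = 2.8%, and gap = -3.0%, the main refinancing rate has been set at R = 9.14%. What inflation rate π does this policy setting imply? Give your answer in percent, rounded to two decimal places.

Collecting π: R = r* + (1 + 0.5) π − 0.5 π* + 0.5 gap
1.5 π = 9.14 − 1.5 + 0.5 × 2.8 − 0.5 × (-3.0) = 10.54
π = 10.54 / 1.5 = 7.03

7.03%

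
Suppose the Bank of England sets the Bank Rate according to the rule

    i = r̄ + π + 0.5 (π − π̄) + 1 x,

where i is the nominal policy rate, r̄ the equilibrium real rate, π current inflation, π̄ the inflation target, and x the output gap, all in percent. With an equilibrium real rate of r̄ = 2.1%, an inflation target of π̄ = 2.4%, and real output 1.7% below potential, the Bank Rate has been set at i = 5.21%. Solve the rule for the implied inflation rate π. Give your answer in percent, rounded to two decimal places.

Output 1.7% below potential → x = -1.7.
Collecting π: i = r̄ + (1 + 0.5) π − 0.5 π̄ + 1 x
1.5 π = 5.21 − 2.1 + 0.5 × 2.4 − 1 × (-1.7) = 6.01
π = 6.01 / 1.5 = 4.01

4.01%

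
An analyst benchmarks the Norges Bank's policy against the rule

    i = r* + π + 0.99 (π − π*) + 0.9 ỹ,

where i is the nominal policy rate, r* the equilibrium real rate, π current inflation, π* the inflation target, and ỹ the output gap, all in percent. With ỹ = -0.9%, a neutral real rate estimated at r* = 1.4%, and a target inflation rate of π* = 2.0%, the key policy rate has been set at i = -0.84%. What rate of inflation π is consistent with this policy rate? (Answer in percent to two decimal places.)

0.28%

Collecting π: i = r* + (1 + 0.99) π − 0.99 π* + 0.9 ỹ
1.99 π = -0.84 − 1.4 + 0.99 × 2.0 − 0.9 × (-0.9) = 0.55
π = 0.55 / 1.99 = 0.28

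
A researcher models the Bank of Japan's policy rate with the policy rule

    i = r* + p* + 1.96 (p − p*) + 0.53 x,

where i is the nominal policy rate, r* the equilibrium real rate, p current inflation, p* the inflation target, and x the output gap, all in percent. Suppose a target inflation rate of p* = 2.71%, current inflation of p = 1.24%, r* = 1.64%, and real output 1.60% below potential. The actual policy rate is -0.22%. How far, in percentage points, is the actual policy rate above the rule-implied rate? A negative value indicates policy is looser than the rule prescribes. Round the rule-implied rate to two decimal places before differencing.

-0.84 pp

Output 1.60% below potential → x = -1.60.
i = 1.64 + 2.71 + 1.96 × (1.24 − 2.71) + 0.53 × (-1.60)
   = 1.64 + 2.71 − 2.8812 − 0.848 = 0.62
Deviation = -0.22 − 0.62 = -0.84 pp.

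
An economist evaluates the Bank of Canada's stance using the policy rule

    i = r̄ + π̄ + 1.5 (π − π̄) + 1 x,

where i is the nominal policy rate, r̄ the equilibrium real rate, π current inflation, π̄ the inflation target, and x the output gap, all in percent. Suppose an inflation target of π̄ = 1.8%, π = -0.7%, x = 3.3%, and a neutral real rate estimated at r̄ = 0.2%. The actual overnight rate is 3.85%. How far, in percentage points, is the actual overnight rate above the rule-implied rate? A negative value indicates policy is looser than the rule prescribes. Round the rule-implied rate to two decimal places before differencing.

i = 0.2 + 1.8 + 1.5 × (-0.7 − 1.8) + 1 × 3.3
   = 0.2 + 1.8 − 3.75 + 3.3 = 1.55
Deviation = 3.85 − 1.55 = 2.30 pp.

2.30 pp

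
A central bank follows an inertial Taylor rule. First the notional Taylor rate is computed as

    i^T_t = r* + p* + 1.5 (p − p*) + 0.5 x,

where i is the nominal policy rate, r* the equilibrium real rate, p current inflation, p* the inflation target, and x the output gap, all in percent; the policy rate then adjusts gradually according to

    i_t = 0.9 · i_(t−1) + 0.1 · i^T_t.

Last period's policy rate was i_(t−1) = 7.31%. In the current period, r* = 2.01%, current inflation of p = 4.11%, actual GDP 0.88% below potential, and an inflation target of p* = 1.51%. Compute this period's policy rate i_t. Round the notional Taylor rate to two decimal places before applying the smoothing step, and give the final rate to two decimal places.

7.28%

Output 0.88% below potential → x = -0.88.
i^T_t = 2.01 + 1.51 + 1.5 × (4.11 − 1.51) + 0.5 × (-0.88)
   = 2.01 + 1.51 + 3.9 − 0.44 = 6.98
i_t = 0.9 × 7.31 + 0.1 × 6.98 = 6.579 + 0.698 = 7.28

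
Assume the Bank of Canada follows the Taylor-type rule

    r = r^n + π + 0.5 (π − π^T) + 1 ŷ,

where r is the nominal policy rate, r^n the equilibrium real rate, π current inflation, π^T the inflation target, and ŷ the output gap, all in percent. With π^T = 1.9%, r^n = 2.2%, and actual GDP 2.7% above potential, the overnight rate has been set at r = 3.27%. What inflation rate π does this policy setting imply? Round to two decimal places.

Output 2.7% above potential → ŷ = 2.7.
Collecting π: r = r^n + (1 + 0.5) π − 0.5 π^T + 1 ŷ
1.5 π = 3.27 − 2.2 + 0.5 × 1.9 − 1 × 2.7 = -0.68
π = -0.68 / 1.5 = -0.45

-0.45%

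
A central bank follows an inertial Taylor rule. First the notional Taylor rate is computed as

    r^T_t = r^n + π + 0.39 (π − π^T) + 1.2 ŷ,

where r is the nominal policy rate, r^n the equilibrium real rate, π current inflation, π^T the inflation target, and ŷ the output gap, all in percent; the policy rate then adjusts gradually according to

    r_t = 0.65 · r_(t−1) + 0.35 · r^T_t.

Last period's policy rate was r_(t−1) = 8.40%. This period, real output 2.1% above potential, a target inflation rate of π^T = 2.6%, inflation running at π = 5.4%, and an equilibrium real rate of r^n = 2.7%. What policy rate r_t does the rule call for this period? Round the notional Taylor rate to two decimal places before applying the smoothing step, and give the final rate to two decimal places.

Output 2.1% above potential → ŷ = 2.1.
r^T_t = 2.7 + 5.4 + 0.39 × (5.4 − 2.6) + 1.2 × 2.1
   = 2.7 + 5.4 + 1.092 + 2.52 = 11.71
r_t = 0.65 × 8.40 + 0.35 × 11.71 = 5.46 + 4.0985 = 9.56

9.56%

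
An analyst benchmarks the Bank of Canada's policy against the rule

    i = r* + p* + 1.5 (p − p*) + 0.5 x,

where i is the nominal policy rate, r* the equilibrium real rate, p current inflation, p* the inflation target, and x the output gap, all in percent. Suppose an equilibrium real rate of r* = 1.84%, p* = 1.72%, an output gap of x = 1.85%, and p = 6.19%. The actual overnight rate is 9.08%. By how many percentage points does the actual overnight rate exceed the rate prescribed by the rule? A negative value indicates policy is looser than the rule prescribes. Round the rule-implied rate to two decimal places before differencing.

-2.11 pp

i = 1.84 + 1.72 + 1.5 × (6.19 − 1.72) + 0.5 × 1.85
   = 1.84 + 1.72 + 6.705 + 0.925 = 11.19
Deviation = 9.08 − 11.19 = -2.11 pp.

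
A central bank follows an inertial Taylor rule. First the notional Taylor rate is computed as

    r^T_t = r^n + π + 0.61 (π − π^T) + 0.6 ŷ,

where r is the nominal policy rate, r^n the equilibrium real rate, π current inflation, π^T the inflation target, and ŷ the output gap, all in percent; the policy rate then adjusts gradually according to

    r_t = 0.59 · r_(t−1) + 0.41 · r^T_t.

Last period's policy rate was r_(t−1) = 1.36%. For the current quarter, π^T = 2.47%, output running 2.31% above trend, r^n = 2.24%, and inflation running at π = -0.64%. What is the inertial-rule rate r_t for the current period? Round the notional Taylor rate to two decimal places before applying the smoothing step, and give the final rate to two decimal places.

Output 2.31% above potential → ŷ = 2.31.
r^T_t = 2.24 + (-0.64) + 0.61 × (-0.64 − 2.47) + 0.6 × 2.31
   = 2.24 − 0.64 − 1.8971 + 1.386 = 1.09
r_t = 0.59 × 1.36 + 0.41 × 1.09 = 0.8024 + 0.4469 = 1.25

1.25%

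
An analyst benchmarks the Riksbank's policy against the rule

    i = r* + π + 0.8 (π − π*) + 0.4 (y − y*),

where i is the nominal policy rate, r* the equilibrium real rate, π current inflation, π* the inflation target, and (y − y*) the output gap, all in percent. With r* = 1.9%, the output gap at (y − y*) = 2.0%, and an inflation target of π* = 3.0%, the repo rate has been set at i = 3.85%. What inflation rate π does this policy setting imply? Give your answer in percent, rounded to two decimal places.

1.97%

Collecting π: i = r* + (1 + 0.8) π − 0.8 π* + 0.4 (y − y*)
1.8 π = 3.85 − 1.9 + 0.8 × 3.0 − 0.4 × 2.0 = 3.55
π = 3.55 / 1.8 = 1.97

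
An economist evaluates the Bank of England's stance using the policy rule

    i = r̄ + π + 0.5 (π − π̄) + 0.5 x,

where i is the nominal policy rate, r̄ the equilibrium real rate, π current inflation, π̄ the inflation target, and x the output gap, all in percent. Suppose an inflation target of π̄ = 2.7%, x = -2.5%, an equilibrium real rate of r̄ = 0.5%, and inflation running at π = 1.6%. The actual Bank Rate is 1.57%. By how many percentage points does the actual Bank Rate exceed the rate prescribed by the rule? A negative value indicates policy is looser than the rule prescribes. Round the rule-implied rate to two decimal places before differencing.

i = 0.5 + 1.6 + 0.5 × (1.6 − 2.7) + 0.5 × (-2.5)
   = 0.5 + 1.6 − 0.55 − 1.25 = 0.30
Deviation = 1.57 − 0.30 = 1.27 pp.

1.27 pp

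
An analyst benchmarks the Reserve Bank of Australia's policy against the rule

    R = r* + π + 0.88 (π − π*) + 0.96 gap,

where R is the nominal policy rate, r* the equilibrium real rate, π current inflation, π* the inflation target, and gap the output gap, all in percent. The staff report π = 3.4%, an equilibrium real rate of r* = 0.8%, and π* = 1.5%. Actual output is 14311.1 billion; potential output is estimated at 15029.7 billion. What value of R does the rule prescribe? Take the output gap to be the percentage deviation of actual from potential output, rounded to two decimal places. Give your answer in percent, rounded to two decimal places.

Output gap = 100 × (14311.1 − 15029.7) / 15029.7 = -4.78%.
R = 0.80 + 3.40 + 0.88 × (3.40 − 1.50) + 0.96 × (-4.78)
   = 0.80 + 3.4 + 1.672 − 4.5888 = 1.28

1.28%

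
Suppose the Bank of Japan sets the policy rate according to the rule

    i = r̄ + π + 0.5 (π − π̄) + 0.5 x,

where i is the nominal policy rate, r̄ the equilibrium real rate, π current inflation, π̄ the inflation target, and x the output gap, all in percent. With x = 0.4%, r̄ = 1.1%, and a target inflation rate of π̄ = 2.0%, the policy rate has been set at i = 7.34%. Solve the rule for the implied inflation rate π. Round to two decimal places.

Collecting π: i = r̄ + (1 + 0.5) π − 0.5 π̄ + 0.5 x
1.5 π = 7.34 − 1.1 + 0.5 × 2.0 − 0.5 × 0.4 = 7.04
π = 7.04 / 1.5 = 4.69

4.69%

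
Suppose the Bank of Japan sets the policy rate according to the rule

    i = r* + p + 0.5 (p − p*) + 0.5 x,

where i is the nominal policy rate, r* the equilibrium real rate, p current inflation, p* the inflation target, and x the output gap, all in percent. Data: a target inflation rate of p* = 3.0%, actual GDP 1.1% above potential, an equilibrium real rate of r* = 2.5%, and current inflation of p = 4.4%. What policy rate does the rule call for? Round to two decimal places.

Output 1.1% above potential → x = 1.1.
i = 2.5 + 4.4 + 0.5 × (4.4 − 3.0) + 0.5 × 1.1
   = 2.5 + 4.4 + 0.7 + 0.55 = 8.15

8.15%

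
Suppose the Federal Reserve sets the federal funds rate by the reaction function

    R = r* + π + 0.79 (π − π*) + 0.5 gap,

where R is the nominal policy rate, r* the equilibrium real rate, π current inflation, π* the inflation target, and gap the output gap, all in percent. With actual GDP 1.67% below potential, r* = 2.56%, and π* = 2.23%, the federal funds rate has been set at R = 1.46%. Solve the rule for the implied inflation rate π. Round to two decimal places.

0.84%

Output 1.67% below potential → gap = -1.67.
Collecting π: R = r* + (1 + 0.79) π − 0.79 π* + 0.5 gap
1.79 π = 1.46 − 2.56 + 0.79 × 2.23 − 0.5 × (-1.67) = 1.4967
π = 1.4967 / 1.79 = 0.84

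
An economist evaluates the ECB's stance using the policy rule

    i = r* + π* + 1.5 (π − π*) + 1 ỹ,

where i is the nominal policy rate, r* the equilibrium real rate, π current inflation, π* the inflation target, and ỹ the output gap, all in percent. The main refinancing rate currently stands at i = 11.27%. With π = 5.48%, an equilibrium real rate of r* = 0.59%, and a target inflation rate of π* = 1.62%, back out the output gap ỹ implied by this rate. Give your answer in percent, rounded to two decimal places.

1 ỹ = 11.27 − 0.59 − 1.62 − 1.5 × (5.48 − 1.62) = 3.27
ỹ = 3.27 / 1 = 3.27

3.27%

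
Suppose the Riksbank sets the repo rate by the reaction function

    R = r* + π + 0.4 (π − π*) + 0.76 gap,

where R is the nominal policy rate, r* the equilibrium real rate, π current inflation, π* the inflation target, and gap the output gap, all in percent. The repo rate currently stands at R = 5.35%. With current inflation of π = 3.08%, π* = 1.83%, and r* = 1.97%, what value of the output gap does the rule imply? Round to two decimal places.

0.76 gap = 5.35 − 1.97 − 3.08 − 0.4 × (3.08 − 1.83) = -0.2
gap = -0.2 / 0.76 = -0.26

-0.26%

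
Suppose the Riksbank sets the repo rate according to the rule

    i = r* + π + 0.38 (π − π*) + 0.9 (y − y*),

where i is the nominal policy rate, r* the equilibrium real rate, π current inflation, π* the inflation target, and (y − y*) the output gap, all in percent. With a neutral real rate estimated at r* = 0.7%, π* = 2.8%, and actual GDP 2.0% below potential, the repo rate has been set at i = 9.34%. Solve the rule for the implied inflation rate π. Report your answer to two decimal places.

8.34%

Output 2.0% below potential → (y − y*) = -2.0.
Collecting π: i = r* + (1 + 0.38) π − 0.38 π* + 0.9 (y − y*)
1.38 π = 9.34 − 0.7 + 0.38 × 2.8 − 0.9 × (-2.0) = 11.504
π = 11.504 / 1.38 = 8.34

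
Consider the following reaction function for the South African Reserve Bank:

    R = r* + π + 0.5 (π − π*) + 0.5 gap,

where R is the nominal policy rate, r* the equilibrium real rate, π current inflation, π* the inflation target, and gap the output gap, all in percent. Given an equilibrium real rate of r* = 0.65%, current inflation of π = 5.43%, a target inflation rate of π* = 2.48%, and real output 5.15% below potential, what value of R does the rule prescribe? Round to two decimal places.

4.98%

Output 5.15% below potential → gap = -5.15.
R = 0.65 + 5.43 + 0.5 × (5.43 − 2.48) + 0.5 × (-5.15)
   = 0.65 + 5.43 + 1.475 − 2.575 = 4.98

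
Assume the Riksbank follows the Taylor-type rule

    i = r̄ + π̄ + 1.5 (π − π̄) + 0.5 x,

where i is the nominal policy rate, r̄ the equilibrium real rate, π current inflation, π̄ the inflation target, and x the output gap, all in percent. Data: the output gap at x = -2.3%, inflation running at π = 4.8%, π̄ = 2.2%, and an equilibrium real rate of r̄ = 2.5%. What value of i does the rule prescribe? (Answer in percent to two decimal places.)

i = 2.5 + 2.2 + 1.5 × (4.8 − 2.2) + 0.5 × (-2.3)
   = 2.5 + 2.2 + 3.9 − 1.15 = 7.45

7.45%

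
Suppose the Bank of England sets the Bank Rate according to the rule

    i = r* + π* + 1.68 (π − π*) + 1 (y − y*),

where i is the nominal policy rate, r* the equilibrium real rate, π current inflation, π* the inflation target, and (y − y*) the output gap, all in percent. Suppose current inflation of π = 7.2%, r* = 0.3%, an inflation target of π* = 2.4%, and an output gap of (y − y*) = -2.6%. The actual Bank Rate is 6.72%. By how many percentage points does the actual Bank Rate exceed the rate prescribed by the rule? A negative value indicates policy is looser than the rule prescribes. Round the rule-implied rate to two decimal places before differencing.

i = 0.3 + 2.4 + 1.68 × (7.2 − 2.4) + 1 × (-2.6)
   = 0.3 + 2.4 + 8.064 − 2.6 = 8.16
Deviation = 6.72 − 8.16 = -1.44 pp.

-1.44 pp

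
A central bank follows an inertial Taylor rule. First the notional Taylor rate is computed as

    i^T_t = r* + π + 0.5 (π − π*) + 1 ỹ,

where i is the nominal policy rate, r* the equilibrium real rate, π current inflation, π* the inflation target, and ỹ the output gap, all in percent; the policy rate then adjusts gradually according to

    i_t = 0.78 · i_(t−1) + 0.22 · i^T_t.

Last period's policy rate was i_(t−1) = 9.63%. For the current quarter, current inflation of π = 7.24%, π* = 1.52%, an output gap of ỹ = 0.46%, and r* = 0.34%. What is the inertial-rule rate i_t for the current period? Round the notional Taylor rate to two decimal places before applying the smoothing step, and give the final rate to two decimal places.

9.91%

i^T_t = 0.34 + 7.24 + 0.5 × (7.24 − 1.52) + 1 × 0.46
   = 0.34 + 7.24 + 2.86 + 0.46 = 10.90
i_t = 0.78 × 9.63 + 0.22 × 10.90 = 7.5114 + 2.398 = 9.91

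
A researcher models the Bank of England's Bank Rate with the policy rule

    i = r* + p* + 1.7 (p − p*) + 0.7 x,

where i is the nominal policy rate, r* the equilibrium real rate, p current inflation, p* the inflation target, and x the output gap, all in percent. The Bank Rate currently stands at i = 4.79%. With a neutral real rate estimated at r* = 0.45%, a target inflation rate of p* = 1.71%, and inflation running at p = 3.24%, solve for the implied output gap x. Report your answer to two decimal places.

0.04%

0.7 x = 4.79 − 0.45 − 1.71 − 1.7 × (3.24 − 1.71) = 0.029
x = 0.029 / 0.7 = 0.04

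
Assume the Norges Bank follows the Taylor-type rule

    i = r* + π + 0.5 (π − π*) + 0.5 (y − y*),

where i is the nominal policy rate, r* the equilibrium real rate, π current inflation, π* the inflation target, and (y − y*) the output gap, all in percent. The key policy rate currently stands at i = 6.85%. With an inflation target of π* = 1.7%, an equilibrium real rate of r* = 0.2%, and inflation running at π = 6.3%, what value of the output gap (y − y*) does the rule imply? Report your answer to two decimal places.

-3.90%

0.5 (y − y*) = 6.85 − 0.2 − 6.3 − 0.5 × (6.3 − 1.7) = -1.95
(y − y*) = -1.95 / 0.5 = -3.90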